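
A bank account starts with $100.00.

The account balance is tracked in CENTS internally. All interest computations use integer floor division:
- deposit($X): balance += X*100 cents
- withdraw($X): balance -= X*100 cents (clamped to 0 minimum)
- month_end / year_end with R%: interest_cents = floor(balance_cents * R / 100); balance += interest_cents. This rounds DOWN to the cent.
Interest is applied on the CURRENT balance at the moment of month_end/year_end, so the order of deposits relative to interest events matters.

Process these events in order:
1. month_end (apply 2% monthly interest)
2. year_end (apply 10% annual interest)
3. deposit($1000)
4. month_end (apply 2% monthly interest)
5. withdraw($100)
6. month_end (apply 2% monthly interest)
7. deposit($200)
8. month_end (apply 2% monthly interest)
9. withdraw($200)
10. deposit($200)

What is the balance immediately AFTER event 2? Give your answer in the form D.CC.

Answer: 112.20

Derivation:
After 1 (month_end (apply 2% monthly interest)): balance=$102.00 total_interest=$2.00
After 2 (year_end (apply 10% annual interest)): balance=$112.20 total_interest=$12.20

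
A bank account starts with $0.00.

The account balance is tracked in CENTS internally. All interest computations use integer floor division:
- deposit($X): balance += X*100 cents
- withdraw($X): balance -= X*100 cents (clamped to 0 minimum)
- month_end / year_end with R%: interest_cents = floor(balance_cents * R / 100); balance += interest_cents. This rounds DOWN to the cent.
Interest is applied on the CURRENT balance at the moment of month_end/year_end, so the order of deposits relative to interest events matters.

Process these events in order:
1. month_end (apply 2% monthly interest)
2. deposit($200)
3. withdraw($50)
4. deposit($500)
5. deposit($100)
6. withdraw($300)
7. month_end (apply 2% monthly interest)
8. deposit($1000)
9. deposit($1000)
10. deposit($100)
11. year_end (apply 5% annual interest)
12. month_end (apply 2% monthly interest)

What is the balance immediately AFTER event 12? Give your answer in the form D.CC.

After 1 (month_end (apply 2% monthly interest)): balance=$0.00 total_interest=$0.00
After 2 (deposit($200)): balance=$200.00 total_interest=$0.00
After 3 (withdraw($50)): balance=$150.00 total_interest=$0.00
After 4 (deposit($500)): balance=$650.00 total_interest=$0.00
After 5 (deposit($100)): balance=$750.00 total_interest=$0.00
After 6 (withdraw($300)): balance=$450.00 total_interest=$0.00
After 7 (month_end (apply 2% monthly interest)): balance=$459.00 total_interest=$9.00
After 8 (deposit($1000)): balance=$1459.00 total_interest=$9.00
After 9 (deposit($1000)): balance=$2459.00 total_interest=$9.00
After 10 (deposit($100)): balance=$2559.00 total_interest=$9.00
After 11 (year_end (apply 5% annual interest)): balance=$2686.95 total_interest=$136.95
After 12 (month_end (apply 2% monthly interest)): balance=$2740.68 total_interest=$190.68

Answer: 2740.68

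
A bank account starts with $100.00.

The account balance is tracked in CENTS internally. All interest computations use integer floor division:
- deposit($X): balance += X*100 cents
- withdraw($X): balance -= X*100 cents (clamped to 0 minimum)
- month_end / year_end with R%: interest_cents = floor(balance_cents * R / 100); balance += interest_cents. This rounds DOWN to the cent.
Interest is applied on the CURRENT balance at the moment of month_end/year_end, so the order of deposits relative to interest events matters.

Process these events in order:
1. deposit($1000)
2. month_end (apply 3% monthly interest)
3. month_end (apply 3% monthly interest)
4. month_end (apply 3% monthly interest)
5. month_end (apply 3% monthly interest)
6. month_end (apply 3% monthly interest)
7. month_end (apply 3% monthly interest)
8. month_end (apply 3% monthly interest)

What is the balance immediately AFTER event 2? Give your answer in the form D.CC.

After 1 (deposit($1000)): balance=$1100.00 total_interest=$0.00
After 2 (month_end (apply 3% monthly interest)): balance=$1133.00 total_interest=$33.00

Answer: 1133.00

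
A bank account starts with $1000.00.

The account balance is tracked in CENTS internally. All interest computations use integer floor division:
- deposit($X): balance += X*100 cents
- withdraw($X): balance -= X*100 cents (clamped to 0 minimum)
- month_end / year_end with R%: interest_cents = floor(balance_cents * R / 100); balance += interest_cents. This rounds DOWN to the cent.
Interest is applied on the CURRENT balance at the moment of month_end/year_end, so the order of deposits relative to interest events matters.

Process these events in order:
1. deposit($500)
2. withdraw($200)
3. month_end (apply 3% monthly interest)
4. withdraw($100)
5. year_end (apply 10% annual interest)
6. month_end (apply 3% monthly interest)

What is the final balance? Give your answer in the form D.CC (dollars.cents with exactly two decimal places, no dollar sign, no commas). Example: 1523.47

Answer: 1403.78

Derivation:
After 1 (deposit($500)): balance=$1500.00 total_interest=$0.00
After 2 (withdraw($200)): balance=$1300.00 total_interest=$0.00
After 3 (month_end (apply 3% monthly interest)): balance=$1339.00 total_interest=$39.00
After 4 (withdraw($100)): balance=$1239.00 total_interest=$39.00
After 5 (year_end (apply 10% annual interest)): balance=$1362.90 total_interest=$162.90
After 6 (month_end (apply 3% monthly interest)): balance=$1403.78 total_interest=$203.78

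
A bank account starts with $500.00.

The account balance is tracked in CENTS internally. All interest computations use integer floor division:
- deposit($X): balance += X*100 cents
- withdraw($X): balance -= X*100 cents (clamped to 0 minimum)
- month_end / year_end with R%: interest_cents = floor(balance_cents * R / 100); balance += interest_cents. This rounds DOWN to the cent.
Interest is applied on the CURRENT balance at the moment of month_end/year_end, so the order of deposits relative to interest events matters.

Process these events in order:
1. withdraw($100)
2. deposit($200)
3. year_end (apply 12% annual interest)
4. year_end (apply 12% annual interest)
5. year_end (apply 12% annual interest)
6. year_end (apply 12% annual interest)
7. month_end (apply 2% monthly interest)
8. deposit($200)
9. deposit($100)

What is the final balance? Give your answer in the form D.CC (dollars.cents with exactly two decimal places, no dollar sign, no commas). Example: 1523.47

Answer: 1262.98

Derivation:
After 1 (withdraw($100)): balance=$400.00 total_interest=$0.00
After 2 (deposit($200)): balance=$600.00 total_interest=$0.00
After 3 (year_end (apply 12% annual interest)): balance=$672.00 total_interest=$72.00
After 4 (year_end (apply 12% annual interest)): balance=$752.64 total_interest=$152.64
After 5 (year_end (apply 12% annual interest)): balance=$842.95 total_interest=$242.95
After 6 (year_end (apply 12% annual interest)): balance=$944.10 total_interest=$344.10
After 7 (month_end (apply 2% monthly interest)): balance=$962.98 total_interest=$362.98
After 8 (deposit($200)): balance=$1162.98 total_interest=$362.98
After 9 (deposit($100)): balance=$1262.98 total_interest=$362.98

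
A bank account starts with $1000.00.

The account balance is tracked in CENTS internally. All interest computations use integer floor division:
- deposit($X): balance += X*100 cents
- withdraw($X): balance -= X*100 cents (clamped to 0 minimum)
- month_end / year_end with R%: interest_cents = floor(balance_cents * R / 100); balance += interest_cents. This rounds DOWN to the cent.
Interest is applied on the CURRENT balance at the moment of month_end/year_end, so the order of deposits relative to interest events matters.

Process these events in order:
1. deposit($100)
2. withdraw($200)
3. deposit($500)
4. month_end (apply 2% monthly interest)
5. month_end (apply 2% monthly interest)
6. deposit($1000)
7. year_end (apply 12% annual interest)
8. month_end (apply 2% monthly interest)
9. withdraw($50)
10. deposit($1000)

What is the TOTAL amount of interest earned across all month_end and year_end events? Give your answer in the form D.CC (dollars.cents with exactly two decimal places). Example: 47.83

After 1 (deposit($100)): balance=$1100.00 total_interest=$0.00
After 2 (withdraw($200)): balance=$900.00 total_interest=$0.00
After 3 (deposit($500)): balance=$1400.00 total_interest=$0.00
After 4 (month_end (apply 2% monthly interest)): balance=$1428.00 total_interest=$28.00
After 5 (month_end (apply 2% monthly interest)): balance=$1456.56 total_interest=$56.56
After 6 (deposit($1000)): balance=$2456.56 total_interest=$56.56
After 7 (year_end (apply 12% annual interest)): balance=$2751.34 total_interest=$351.34
After 8 (month_end (apply 2% monthly interest)): balance=$2806.36 total_interest=$406.36
After 9 (withdraw($50)): balance=$2756.36 total_interest=$406.36
After 10 (deposit($1000)): balance=$3756.36 total_interest=$406.36

Answer: 406.36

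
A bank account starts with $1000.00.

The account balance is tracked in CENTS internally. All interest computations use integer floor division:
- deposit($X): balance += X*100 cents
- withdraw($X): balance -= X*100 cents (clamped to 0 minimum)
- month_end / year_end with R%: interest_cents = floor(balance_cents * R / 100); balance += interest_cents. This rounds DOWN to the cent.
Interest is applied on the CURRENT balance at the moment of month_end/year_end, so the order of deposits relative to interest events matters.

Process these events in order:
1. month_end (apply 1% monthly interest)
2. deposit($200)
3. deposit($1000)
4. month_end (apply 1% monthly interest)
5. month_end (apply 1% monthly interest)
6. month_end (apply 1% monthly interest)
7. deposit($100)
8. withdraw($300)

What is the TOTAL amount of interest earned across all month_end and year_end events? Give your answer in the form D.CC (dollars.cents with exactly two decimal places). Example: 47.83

After 1 (month_end (apply 1% monthly interest)): balance=$1010.00 total_interest=$10.00
After 2 (deposit($200)): balance=$1210.00 total_interest=$10.00
After 3 (deposit($1000)): balance=$2210.00 total_interest=$10.00
After 4 (month_end (apply 1% monthly interest)): balance=$2232.10 total_interest=$32.10
After 5 (month_end (apply 1% monthly interest)): balance=$2254.42 total_interest=$54.42
After 6 (month_end (apply 1% monthly interest)): balance=$2276.96 total_interest=$76.96
After 7 (deposit($100)): balance=$2376.96 total_interest=$76.96
After 8 (withdraw($300)): balance=$2076.96 total_interest=$76.96

Answer: 76.96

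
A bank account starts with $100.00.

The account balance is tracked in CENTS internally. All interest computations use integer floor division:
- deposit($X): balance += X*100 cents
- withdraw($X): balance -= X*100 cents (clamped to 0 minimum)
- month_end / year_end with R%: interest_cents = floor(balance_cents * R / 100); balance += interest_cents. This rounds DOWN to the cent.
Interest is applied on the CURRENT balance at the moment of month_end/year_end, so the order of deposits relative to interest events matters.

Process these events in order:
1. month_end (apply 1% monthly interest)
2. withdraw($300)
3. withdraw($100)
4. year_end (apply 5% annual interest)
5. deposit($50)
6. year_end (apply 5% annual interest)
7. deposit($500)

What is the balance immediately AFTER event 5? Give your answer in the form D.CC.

After 1 (month_end (apply 1% monthly interest)): balance=$101.00 total_interest=$1.00
After 2 (withdraw($300)): balance=$0.00 total_interest=$1.00
After 3 (withdraw($100)): balance=$0.00 total_interest=$1.00
After 4 (year_end (apply 5% annual interest)): balance=$0.00 total_interest=$1.00
After 5 (deposit($50)): balance=$50.00 total_interest=$1.00

Answer: 50.00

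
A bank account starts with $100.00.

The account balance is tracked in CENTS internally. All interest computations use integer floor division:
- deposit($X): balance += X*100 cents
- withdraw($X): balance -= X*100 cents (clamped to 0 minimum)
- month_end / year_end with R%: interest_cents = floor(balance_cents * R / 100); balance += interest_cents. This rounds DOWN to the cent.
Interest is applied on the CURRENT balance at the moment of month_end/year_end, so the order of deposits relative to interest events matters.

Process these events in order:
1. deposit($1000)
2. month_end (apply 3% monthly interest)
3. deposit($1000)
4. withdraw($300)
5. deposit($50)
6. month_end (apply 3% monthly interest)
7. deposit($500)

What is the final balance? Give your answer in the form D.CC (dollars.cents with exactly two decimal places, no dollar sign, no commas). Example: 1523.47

After 1 (deposit($1000)): balance=$1100.00 total_interest=$0.00
After 2 (month_end (apply 3% monthly interest)): balance=$1133.00 total_interest=$33.00
After 3 (deposit($1000)): balance=$2133.00 total_interest=$33.00
After 4 (withdraw($300)): balance=$1833.00 total_interest=$33.00
After 5 (deposit($50)): balance=$1883.00 total_interest=$33.00
After 6 (month_end (apply 3% monthly interest)): balance=$1939.49 total_interest=$89.49
After 7 (deposit($500)): balance=$2439.49 total_interest=$89.49

Answer: 2439.49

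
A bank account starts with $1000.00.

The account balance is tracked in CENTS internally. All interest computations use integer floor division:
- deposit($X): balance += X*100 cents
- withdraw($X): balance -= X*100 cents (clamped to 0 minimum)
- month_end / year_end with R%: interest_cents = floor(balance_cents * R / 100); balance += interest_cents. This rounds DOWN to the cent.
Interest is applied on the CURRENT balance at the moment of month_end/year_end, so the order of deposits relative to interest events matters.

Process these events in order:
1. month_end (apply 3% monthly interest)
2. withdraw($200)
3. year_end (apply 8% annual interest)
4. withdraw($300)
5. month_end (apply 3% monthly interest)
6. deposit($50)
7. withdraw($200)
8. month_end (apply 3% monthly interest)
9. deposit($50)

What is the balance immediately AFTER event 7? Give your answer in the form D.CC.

After 1 (month_end (apply 3% monthly interest)): balance=$1030.00 total_interest=$30.00
After 2 (withdraw($200)): balance=$830.00 total_interest=$30.00
After 3 (year_end (apply 8% annual interest)): balance=$896.40 total_interest=$96.40
After 4 (withdraw($300)): balance=$596.40 total_interest=$96.40
After 5 (month_end (apply 3% monthly interest)): balance=$614.29 total_interest=$114.29
After 6 (deposit($50)): balance=$664.29 total_interest=$114.29
After 7 (withdraw($200)): balance=$464.29 total_interest=$114.29

Answer: 464.29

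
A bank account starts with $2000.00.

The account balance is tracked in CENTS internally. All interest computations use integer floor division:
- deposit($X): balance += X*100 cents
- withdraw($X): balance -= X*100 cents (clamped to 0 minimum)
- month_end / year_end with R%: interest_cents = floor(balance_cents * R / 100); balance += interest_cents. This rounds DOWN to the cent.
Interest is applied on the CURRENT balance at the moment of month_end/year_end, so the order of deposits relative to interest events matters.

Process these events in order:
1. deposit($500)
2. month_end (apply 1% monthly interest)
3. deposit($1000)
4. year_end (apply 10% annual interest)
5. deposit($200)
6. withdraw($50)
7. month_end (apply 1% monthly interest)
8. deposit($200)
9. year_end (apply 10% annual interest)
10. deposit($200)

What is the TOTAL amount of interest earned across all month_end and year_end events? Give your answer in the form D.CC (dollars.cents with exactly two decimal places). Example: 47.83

Answer: 844.54

Derivation:
After 1 (deposit($500)): balance=$2500.00 total_interest=$0.00
After 2 (month_end (apply 1% monthly interest)): balance=$2525.00 total_interest=$25.00
After 3 (deposit($1000)): balance=$3525.00 total_interest=$25.00
After 4 (year_end (apply 10% annual interest)): balance=$3877.50 total_interest=$377.50
After 5 (deposit($200)): balance=$4077.50 total_interest=$377.50
After 6 (withdraw($50)): balance=$4027.50 total_interest=$377.50
After 7 (month_end (apply 1% monthly interest)): balance=$4067.77 total_interest=$417.77
After 8 (deposit($200)): balance=$4267.77 total_interest=$417.77
After 9 (year_end (apply 10% annual interest)): balance=$4694.54 total_interest=$844.54
After 10 (deposit($200)): balance=$4894.54 total_interest=$844.54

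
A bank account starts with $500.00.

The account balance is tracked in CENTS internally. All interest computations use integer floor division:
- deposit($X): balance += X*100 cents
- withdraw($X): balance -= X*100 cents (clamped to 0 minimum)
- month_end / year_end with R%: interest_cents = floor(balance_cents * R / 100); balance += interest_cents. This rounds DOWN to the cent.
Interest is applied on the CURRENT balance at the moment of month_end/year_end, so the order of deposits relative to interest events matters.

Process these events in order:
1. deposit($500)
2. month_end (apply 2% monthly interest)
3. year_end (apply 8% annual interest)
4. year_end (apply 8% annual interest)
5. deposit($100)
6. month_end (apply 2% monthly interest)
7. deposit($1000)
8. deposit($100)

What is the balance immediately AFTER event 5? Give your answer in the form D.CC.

Answer: 1289.72

Derivation:
After 1 (deposit($500)): balance=$1000.00 total_interest=$0.00
After 2 (month_end (apply 2% monthly interest)): balance=$1020.00 total_interest=$20.00
After 3 (year_end (apply 8% annual interest)): balance=$1101.60 total_interest=$101.60
After 4 (year_end (apply 8% annual interest)): balance=$1189.72 total_interest=$189.72
After 5 (deposit($100)): balance=$1289.72 total_interest=$189.72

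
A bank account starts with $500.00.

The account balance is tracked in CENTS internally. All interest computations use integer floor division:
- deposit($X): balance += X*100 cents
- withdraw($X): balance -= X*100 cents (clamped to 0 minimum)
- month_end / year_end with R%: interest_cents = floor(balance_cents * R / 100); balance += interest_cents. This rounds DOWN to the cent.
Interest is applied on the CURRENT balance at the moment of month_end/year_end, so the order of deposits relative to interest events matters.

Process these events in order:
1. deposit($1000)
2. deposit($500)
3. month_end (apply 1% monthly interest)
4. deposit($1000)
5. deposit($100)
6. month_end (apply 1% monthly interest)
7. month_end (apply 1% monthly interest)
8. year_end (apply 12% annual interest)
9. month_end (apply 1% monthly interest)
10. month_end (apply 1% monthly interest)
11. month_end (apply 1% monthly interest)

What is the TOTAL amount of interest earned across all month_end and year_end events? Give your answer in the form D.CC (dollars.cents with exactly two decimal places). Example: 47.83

Answer: 572.63

Derivation:
After 1 (deposit($1000)): balance=$1500.00 total_interest=$0.00
After 2 (deposit($500)): balance=$2000.00 total_interest=$0.00
After 3 (month_end (apply 1% monthly interest)): balance=$2020.00 total_interest=$20.00
After 4 (deposit($1000)): balance=$3020.00 total_interest=$20.00
After 5 (deposit($100)): balance=$3120.00 total_interest=$20.00
After 6 (month_end (apply 1% monthly interest)): balance=$3151.20 total_interest=$51.20
After 7 (month_end (apply 1% monthly interest)): balance=$3182.71 total_interest=$82.71
After 8 (year_end (apply 12% annual interest)): balance=$3564.63 total_interest=$464.63
After 9 (month_end (apply 1% monthly interest)): balance=$3600.27 total_interest=$500.27
After 10 (month_end (apply 1% monthly interest)): balance=$3636.27 total_interest=$536.27
After 11 (month_end (apply 1% monthly interest)): balance=$3672.63 total_interest=$572.63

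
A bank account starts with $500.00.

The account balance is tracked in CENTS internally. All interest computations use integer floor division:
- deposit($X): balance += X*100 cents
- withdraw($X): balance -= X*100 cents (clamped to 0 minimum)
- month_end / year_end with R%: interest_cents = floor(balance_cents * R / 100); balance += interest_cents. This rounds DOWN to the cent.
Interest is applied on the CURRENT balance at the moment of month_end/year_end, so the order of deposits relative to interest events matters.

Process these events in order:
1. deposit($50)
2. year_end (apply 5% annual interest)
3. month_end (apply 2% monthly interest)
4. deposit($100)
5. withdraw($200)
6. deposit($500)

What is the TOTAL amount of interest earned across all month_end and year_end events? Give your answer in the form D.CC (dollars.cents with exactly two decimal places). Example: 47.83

Answer: 39.05

Derivation:
After 1 (deposit($50)): balance=$550.00 total_interest=$0.00
After 2 (year_end (apply 5% annual interest)): balance=$577.50 total_interest=$27.50
After 3 (month_end (apply 2% monthly interest)): balance=$589.05 total_interest=$39.05
After 4 (deposit($100)): balance=$689.05 total_interest=$39.05
After 5 (withdraw($200)): balance=$489.05 total_interest=$39.05
After 6 (deposit($500)): balance=$989.05 total_interest=$39.05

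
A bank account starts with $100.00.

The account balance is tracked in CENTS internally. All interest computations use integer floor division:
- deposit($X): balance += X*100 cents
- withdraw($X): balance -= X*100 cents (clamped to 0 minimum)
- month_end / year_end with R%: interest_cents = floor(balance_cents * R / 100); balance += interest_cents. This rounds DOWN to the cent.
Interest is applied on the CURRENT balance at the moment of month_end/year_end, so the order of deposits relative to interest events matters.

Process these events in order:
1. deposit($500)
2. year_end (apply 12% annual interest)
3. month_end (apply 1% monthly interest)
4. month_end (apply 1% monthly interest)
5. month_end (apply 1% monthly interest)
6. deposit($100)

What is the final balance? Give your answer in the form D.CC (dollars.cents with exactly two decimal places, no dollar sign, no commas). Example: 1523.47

After 1 (deposit($500)): balance=$600.00 total_interest=$0.00
After 2 (year_end (apply 12% annual interest)): balance=$672.00 total_interest=$72.00
After 3 (month_end (apply 1% monthly interest)): balance=$678.72 total_interest=$78.72
After 4 (month_end (apply 1% monthly interest)): balance=$685.50 total_interest=$85.50
After 5 (month_end (apply 1% monthly interest)): balance=$692.35 total_interest=$92.35
After 6 (deposit($100)): balance=$792.35 total_interest=$92.35

Answer: 792.35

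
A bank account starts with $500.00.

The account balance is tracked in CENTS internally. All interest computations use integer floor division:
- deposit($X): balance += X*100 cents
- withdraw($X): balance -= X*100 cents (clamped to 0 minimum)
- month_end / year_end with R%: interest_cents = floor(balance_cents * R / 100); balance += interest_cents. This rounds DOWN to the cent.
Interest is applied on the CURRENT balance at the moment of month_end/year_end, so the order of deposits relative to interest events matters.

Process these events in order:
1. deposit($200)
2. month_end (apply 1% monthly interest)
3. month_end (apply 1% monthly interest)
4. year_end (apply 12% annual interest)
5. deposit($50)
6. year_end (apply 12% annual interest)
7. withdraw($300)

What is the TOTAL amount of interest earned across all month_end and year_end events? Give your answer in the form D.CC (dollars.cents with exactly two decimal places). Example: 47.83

Answer: 201.72

Derivation:
After 1 (deposit($200)): balance=$700.00 total_interest=$0.00
After 2 (month_end (apply 1% monthly interest)): balance=$707.00 total_interest=$7.00
After 3 (month_end (apply 1% monthly interest)): balance=$714.07 total_interest=$14.07
After 4 (year_end (apply 12% annual interest)): balance=$799.75 total_interest=$99.75
After 5 (deposit($50)): balance=$849.75 total_interest=$99.75
After 6 (year_end (apply 12% annual interest)): balance=$951.72 total_interest=$201.72
After 7 (withdraw($300)): balance=$651.72 total_interest=$201.72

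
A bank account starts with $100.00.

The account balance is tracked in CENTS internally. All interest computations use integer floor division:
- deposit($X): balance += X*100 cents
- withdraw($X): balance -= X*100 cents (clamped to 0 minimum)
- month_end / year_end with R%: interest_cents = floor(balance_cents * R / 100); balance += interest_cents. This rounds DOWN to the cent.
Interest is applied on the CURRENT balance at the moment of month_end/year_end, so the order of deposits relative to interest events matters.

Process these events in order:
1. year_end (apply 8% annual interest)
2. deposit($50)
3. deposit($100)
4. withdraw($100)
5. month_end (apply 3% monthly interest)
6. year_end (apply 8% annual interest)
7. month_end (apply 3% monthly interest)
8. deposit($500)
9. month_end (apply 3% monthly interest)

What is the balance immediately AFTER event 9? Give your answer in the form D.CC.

After 1 (year_end (apply 8% annual interest)): balance=$108.00 total_interest=$8.00
After 2 (deposit($50)): balance=$158.00 total_interest=$8.00
After 3 (deposit($100)): balance=$258.00 total_interest=$8.00
After 4 (withdraw($100)): balance=$158.00 total_interest=$8.00
After 5 (month_end (apply 3% monthly interest)): balance=$162.74 total_interest=$12.74
After 6 (year_end (apply 8% annual interest)): balance=$175.75 total_interest=$25.75
After 7 (month_end (apply 3% monthly interest)): balance=$181.02 total_interest=$31.02
After 8 (deposit($500)): balance=$681.02 total_interest=$31.02
After 9 (month_end (apply 3% monthly interest)): balance=$701.45 total_interest=$51.45

Answer: 701.45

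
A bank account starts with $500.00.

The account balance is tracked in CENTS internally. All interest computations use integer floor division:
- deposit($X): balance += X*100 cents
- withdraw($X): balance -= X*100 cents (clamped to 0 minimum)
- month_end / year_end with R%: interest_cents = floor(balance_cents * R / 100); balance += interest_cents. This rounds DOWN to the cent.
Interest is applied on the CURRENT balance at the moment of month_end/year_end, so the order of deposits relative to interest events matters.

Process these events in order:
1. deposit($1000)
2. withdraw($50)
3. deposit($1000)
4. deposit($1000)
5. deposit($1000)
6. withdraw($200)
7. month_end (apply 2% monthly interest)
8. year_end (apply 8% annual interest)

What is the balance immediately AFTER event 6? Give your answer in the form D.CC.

After 1 (deposit($1000)): balance=$1500.00 total_interest=$0.00
After 2 (withdraw($50)): balance=$1450.00 total_interest=$0.00
After 3 (deposit($1000)): balance=$2450.00 total_interest=$0.00
After 4 (deposit($1000)): balance=$3450.00 total_interest=$0.00
After 5 (deposit($1000)): balance=$4450.00 total_interest=$0.00
After 6 (withdraw($200)): balance=$4250.00 total_interest=$0.00

Answer: 4250.00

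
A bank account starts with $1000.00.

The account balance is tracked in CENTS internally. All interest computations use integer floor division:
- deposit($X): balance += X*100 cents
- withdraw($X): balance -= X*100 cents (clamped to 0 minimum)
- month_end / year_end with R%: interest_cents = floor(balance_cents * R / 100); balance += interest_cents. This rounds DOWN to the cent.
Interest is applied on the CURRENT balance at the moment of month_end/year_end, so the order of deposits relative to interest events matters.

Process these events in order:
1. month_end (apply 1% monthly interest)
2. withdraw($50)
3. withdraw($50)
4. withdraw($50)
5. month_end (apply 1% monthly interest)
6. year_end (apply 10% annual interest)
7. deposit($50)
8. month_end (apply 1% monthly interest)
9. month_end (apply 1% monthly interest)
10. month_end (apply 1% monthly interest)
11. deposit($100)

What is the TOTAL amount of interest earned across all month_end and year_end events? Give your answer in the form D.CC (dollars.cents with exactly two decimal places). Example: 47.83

Answer: 135.91

Derivation:
After 1 (month_end (apply 1% monthly interest)): balance=$1010.00 total_interest=$10.00
After 2 (withdraw($50)): balance=$960.00 total_interest=$10.00
After 3 (withdraw($50)): balance=$910.00 total_interest=$10.00
After 4 (withdraw($50)): balance=$860.00 total_interest=$10.00
After 5 (month_end (apply 1% monthly interest)): balance=$868.60 total_interest=$18.60
After 6 (year_end (apply 10% annual interest)): balance=$955.46 total_interest=$105.46
After 7 (deposit($50)): balance=$1005.46 total_interest=$105.46
After 8 (month_end (apply 1% monthly interest)): balance=$1015.51 total_interest=$115.51
After 9 (month_end (apply 1% monthly interest)): balance=$1025.66 total_interest=$125.66
After 10 (month_end (apply 1% monthly interest)): balance=$1035.91 total_interest=$135.91
After 11 (deposit($100)): balance=$1135.91 total_interest=$135.91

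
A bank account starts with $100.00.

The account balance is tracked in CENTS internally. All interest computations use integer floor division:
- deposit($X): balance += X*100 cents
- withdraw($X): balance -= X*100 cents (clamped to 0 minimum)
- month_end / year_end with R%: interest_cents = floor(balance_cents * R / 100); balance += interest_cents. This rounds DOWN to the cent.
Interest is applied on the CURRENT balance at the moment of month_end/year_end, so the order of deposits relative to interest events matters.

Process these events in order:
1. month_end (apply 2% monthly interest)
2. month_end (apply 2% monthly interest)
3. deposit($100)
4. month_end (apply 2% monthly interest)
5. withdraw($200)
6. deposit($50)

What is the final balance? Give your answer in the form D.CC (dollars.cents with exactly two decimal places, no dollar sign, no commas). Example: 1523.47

After 1 (month_end (apply 2% monthly interest)): balance=$102.00 total_interest=$2.00
After 2 (month_end (apply 2% monthly interest)): balance=$104.04 total_interest=$4.04
After 3 (deposit($100)): balance=$204.04 total_interest=$4.04
After 4 (month_end (apply 2% monthly interest)): balance=$208.12 total_interest=$8.12
After 5 (withdraw($200)): balance=$8.12 total_interest=$8.12
After 6 (deposit($50)): balance=$58.12 total_interest=$8.12

Answer: 58.12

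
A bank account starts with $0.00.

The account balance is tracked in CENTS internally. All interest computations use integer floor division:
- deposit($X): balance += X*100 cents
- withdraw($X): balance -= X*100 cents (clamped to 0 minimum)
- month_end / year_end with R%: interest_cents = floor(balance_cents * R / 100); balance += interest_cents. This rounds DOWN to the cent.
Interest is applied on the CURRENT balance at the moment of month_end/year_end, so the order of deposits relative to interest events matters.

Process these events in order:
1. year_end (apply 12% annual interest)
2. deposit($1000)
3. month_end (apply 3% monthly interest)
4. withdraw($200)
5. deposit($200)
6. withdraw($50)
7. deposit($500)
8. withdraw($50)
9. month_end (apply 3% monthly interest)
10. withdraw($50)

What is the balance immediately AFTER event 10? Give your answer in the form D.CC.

Answer: 1422.90

Derivation:
After 1 (year_end (apply 12% annual interest)): balance=$0.00 total_interest=$0.00
After 2 (deposit($1000)): balance=$1000.00 total_interest=$0.00
After 3 (month_end (apply 3% monthly interest)): balance=$1030.00 total_interest=$30.00
After 4 (withdraw($200)): balance=$830.00 total_interest=$30.00
After 5 (deposit($200)): balance=$1030.00 total_interest=$30.00
After 6 (withdraw($50)): balance=$980.00 total_interest=$30.00
After 7 (deposit($500)): balance=$1480.00 total_interest=$30.00
After 8 (withdraw($50)): balance=$1430.00 total_interest=$30.00
After 9 (month_end (apply 3% monthly interest)): balance=$1472.90 total_interest=$72.90
After 10 (withdraw($50)): balance=$1422.90 total_interest=$72.90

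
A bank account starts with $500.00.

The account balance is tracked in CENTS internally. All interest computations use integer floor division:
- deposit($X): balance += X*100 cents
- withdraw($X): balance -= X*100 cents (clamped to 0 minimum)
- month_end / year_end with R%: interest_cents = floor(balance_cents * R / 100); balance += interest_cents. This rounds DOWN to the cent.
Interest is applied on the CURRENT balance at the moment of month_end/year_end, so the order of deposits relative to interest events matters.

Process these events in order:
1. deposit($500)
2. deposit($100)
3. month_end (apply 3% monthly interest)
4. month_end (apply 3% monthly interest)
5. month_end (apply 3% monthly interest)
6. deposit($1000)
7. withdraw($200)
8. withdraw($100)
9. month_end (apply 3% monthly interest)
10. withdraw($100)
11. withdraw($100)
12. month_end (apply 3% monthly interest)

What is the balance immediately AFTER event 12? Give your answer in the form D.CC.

Answer: 1811.81

Derivation:
After 1 (deposit($500)): balance=$1000.00 total_interest=$0.00
After 2 (deposit($100)): balance=$1100.00 total_interest=$0.00
After 3 (month_end (apply 3% monthly interest)): balance=$1133.00 total_interest=$33.00
After 4 (month_end (apply 3% monthly interest)): balance=$1166.99 total_interest=$66.99
After 5 (month_end (apply 3% monthly interest)): balance=$1201.99 total_interest=$101.99
After 6 (deposit($1000)): balance=$2201.99 total_interest=$101.99
After 7 (withdraw($200)): balance=$2001.99 total_interest=$101.99
After 8 (withdraw($100)): balance=$1901.99 total_interest=$101.99
After 9 (month_end (apply 3% monthly interest)): balance=$1959.04 total_interest=$159.04
After 10 (withdraw($100)): balance=$1859.04 total_interest=$159.04
After 11 (withdraw($100)): balance=$1759.04 total_interest=$159.04
After 12 (month_end (apply 3% monthly interest)): balance=$1811.81 total_interest=$211.81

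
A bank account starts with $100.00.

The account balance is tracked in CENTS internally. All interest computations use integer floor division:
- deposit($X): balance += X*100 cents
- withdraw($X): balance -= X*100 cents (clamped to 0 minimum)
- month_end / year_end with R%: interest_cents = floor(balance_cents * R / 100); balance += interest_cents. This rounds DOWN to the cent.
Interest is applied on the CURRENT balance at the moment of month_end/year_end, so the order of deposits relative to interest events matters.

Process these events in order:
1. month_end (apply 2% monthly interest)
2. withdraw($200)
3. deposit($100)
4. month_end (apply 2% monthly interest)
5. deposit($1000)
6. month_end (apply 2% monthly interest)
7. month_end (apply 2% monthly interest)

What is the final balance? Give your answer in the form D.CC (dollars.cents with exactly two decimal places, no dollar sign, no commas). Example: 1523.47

Answer: 1146.52

Derivation:
After 1 (month_end (apply 2% monthly interest)): balance=$102.00 total_interest=$2.00
After 2 (withdraw($200)): balance=$0.00 total_interest=$2.00
After 3 (deposit($100)): balance=$100.00 total_interest=$2.00
After 4 (month_end (apply 2% monthly interest)): balance=$102.00 total_interest=$4.00
After 5 (deposit($1000)): balance=$1102.00 total_interest=$4.00
After 6 (month_end (apply 2% monthly interest)): balance=$1124.04 total_interest=$26.04
After 7 (month_end (apply 2% monthly interest)): balance=$1146.52 total_interest=$48.52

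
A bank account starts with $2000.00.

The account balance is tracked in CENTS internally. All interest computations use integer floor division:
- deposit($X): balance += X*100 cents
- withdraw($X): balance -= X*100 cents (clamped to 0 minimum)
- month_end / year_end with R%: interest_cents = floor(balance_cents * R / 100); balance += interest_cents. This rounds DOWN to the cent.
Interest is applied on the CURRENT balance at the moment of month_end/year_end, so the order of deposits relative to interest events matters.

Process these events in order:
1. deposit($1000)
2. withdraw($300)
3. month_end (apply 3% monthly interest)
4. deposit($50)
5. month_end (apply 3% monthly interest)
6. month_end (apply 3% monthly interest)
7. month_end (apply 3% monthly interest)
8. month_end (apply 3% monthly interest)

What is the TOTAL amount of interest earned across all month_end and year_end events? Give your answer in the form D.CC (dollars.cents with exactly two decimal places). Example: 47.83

Answer: 436.30

Derivation:
After 1 (deposit($1000)): balance=$3000.00 total_interest=$0.00
After 2 (withdraw($300)): balance=$2700.00 total_interest=$0.00
After 3 (month_end (apply 3% monthly interest)): balance=$2781.00 total_interest=$81.00
After 4 (deposit($50)): balance=$2831.00 total_interest=$81.00
After 5 (month_end (apply 3% monthly interest)): balance=$2915.93 total_interest=$165.93
After 6 (month_end (apply 3% monthly interest)): balance=$3003.40 total_interest=$253.40
After 7 (month_end (apply 3% monthly interest)): balance=$3093.50 total_interest=$343.50
After 8 (month_end (apply 3% monthly interest)): balance=$3186.30 total_interest=$436.30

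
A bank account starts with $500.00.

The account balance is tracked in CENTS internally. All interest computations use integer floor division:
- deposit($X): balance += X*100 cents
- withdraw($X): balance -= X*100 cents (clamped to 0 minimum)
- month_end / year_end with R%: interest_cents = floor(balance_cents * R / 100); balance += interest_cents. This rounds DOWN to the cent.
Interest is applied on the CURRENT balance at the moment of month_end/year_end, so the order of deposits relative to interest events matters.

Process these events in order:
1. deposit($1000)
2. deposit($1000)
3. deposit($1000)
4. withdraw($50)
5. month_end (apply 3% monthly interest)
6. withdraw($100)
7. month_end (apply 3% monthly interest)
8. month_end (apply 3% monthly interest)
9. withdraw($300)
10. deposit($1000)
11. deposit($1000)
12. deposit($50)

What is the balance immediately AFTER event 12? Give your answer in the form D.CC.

Answer: 5413.81

Derivation:
After 1 (deposit($1000)): balance=$1500.00 total_interest=$0.00
After 2 (deposit($1000)): balance=$2500.00 total_interest=$0.00
After 3 (deposit($1000)): balance=$3500.00 total_interest=$0.00
After 4 (withdraw($50)): balance=$3450.00 total_interest=$0.00
After 5 (month_end (apply 3% monthly interest)): balance=$3553.50 total_interest=$103.50
After 6 (withdraw($100)): balance=$3453.50 total_interest=$103.50
After 7 (month_end (apply 3% monthly interest)): balance=$3557.10 total_interest=$207.10
After 8 (month_end (apply 3% monthly interest)): balance=$3663.81 total_interest=$313.81
After 9 (withdraw($300)): balance=$3363.81 total_interest=$313.81
After 10 (deposit($1000)): balance=$4363.81 total_interest=$313.81
After 11 (deposit($1000)): balance=$5363.81 total_interest=$313.81
After 12 (deposit($50)): balance=$5413.81 total_interest=$313.81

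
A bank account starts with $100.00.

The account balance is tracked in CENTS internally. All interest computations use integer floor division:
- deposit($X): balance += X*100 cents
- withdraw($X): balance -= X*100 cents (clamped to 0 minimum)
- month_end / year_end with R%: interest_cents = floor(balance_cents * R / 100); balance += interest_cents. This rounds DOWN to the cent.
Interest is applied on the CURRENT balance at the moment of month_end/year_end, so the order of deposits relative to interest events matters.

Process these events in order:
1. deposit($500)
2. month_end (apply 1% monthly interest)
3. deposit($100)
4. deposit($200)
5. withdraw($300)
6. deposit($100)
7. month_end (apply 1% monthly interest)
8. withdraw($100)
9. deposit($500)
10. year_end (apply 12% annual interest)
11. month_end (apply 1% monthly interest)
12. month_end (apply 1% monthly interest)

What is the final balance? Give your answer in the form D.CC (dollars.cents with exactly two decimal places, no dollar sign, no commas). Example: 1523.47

After 1 (deposit($500)): balance=$600.00 total_interest=$0.00
After 2 (month_end (apply 1% monthly interest)): balance=$606.00 total_interest=$6.00
After 3 (deposit($100)): balance=$706.00 total_interest=$6.00
After 4 (deposit($200)): balance=$906.00 total_interest=$6.00
After 5 (withdraw($300)): balance=$606.00 total_interest=$6.00
After 6 (deposit($100)): balance=$706.00 total_interest=$6.00
After 7 (month_end (apply 1% monthly interest)): balance=$713.06 total_interest=$13.06
After 8 (withdraw($100)): balance=$613.06 total_interest=$13.06
After 9 (deposit($500)): balance=$1113.06 total_interest=$13.06
After 10 (year_end (apply 12% annual interest)): balance=$1246.62 total_interest=$146.62
After 11 (month_end (apply 1% monthly interest)): balance=$1259.08 total_interest=$159.08
After 12 (month_end (apply 1% monthly interest)): balance=$1271.67 total_interest=$171.67

Answer: 1271.67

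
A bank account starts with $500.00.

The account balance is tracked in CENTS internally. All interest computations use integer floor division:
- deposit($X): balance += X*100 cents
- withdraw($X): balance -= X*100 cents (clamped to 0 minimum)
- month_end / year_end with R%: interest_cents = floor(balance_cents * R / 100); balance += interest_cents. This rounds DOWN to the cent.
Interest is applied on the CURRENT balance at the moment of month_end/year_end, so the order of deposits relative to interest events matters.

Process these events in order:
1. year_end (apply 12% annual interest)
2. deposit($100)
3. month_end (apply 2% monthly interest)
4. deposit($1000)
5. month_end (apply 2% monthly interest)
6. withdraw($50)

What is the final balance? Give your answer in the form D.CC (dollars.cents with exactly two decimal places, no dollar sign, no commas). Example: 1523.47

Answer: 1656.66

Derivation:
After 1 (year_end (apply 12% annual interest)): balance=$560.00 total_interest=$60.00
After 2 (deposit($100)): balance=$660.00 total_interest=$60.00
After 3 (month_end (apply 2% monthly interest)): balance=$673.20 total_interest=$73.20
After 4 (deposit($1000)): balance=$1673.20 total_interest=$73.20
After 5 (month_end (apply 2% monthly interest)): balance=$1706.66 total_interest=$106.66
After 6 (withdraw($50)): balance=$1656.66 total_interest=$106.66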